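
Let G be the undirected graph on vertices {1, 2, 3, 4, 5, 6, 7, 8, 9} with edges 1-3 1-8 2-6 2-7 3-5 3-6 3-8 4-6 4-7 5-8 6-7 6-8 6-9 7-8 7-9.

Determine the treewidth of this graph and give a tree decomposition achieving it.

Treewidth 2.
One such decomposition:
Bags: B1 = {4, 6, 7}  B2 = {6, 7, 8}  B3 = {3, 6, 8}  B4 = {6, 7, 9}  B5 = {2, 6, 7}  B6 = {1, 3, 8}  B7 = {3, 5, 8}
Tree: B1–B2, B2–B3, B1–B4, B2–B5, B3–B6, B3–B7

Each bag holds 3 vertices, so the decomposition has width 2, which upper-bounds the treewidth. On the other hand G contains the 3-clique {1, 3, 8}. A clique must lie in a single bag of any decomposition, so no decomposition can have width below 2. Therefore the treewidth is 2.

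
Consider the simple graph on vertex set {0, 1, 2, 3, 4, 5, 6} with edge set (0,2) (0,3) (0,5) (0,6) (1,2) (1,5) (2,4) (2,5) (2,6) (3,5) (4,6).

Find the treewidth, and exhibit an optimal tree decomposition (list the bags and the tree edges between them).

The largest bag has 3 vertices, giving width 2; this decomposition certifies tw(G) ≤ 2. On the other hand G contains the 3-clique {0, 2, 5}. A clique must lie in a single bag of any decomposition, so no decomposition can have width below 2. Therefore the treewidth is 2.

Treewidth 2.
One optimal decomposition is:
Bags: B1 = {0, 2, 6}  B2 = {0, 2, 5}  B3 = {2, 4, 6}  B4 = {0, 3, 5}  B5 = {1, 2, 5}
Tree: B1–B2, B1–B3, B2–B4, B2–B5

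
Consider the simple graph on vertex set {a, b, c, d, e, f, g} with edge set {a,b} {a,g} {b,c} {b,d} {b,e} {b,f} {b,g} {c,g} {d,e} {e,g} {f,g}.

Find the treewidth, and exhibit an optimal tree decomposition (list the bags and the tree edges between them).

Each bag holds 3 vertices, so the decomposition has width 2, which upper-bounds the treewidth. On the other hand G contains the 3-clique {b, d, e}. A clique must lie in a single bag of any decomposition, so no decomposition can have width below 2. Combining the bounds, tw(G) = 2.

Treewidth 2.
Bags: B1 = {b, f, g}  B2 = {b, c, g}  B3 = {a, b, g}  B4 = {b, e, g}  B5 = {b, d, e}
Tree: B1–B2, B1–B3, B3–B4, B4–B5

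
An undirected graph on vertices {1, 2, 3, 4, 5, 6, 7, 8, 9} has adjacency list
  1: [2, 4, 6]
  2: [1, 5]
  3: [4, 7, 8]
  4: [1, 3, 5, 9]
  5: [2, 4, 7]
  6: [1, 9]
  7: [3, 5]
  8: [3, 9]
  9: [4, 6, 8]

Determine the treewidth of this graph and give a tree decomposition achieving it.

Treewidth 3.
One such decomposition:
Bags: B1 = {2, 3, 5, 7}  B2 = {2, 3, 4, 5}  B3 = {1, 2, 3, 4}  B4 = {1, 3, 4, 8}  B5 = {1, 4, 8, 9}  B6 = {1, 6, 8, 9}
Tree: B1–B2, B2–B3, B3–B4, B4–B5, B5–B6

Every bag has size at most 4, so the width is 4 − 1 = 3 and tw(G) ≤ 3. For the lower bound: the 4 vertex sets {2,5,7}, {3}, {4}, {1,6,8,9} are disjoint, each induces a connected subgraph, and every pair is joined by at least one edge of G. Contracting each set to a single vertex therefore yields K_{4} as a minor, and since treewidth is minor-monotone, tw(G) ≥ tw(K_{4}) = 3. Combining the bounds, tw(G) = 3.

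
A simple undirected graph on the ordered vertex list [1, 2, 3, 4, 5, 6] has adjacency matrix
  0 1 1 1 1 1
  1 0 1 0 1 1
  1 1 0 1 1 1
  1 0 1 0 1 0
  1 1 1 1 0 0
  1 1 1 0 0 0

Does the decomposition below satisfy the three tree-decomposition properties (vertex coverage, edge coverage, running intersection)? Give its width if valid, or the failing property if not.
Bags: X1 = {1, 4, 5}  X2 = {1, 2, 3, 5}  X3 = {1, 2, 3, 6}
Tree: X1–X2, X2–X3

No — edge (3,4) lies in no bag.

A tree decomposition must satisfy three properties: every vertex lies in some bag; for every edge, both endpoints lie together in some bag; and for every vertex, the bags containing it form a connected subtree. Here edge (3,4) lies in no bag, so the decomposition is invalid.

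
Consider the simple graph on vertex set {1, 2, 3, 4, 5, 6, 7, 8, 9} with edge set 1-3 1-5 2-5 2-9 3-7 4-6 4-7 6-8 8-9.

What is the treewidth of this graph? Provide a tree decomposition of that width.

Every bag has size at most 3, so the width is 3 − 1 = 2 and tw(G) ≤ 2. For the lower bound, G contains the cycle 1–3–7–4–6–8–9–2–5–1, so G is not a forest; only forests have treewidth ≤ 1, hence tw(G) ≥ 2. Therefore the treewidth is 2.

Treewidth 2.
One such decomposition:
Bags: B1 = {1, 3, 7}  B2 = {1, 4, 7}  B3 = {1, 4, 6}  B4 = {1, 6, 8}  B5 = {1, 8, 9}  B6 = {1, 2, 9}  B7 = {1, 2, 5}
Tree: B1–B2, B2–B3, B3–B4, B4–B5, B5–B6, B6–B7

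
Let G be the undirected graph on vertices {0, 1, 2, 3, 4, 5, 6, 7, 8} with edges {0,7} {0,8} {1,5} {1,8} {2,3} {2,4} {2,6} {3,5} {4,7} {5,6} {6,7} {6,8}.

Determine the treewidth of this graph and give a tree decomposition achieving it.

Every bag has size at most 4, so the width is 4 − 1 = 3 and tw(G) ≤ 3. For the lower bound: the 4 vertex sets {0,1,8}, {7}, {6}, {2,3,4,5} are disjoint, each induces a connected subgraph, and every pair is joined by at least one edge of G. Contracting each set to a single vertex therefore yields K_{4} as a minor, and since treewidth is minor-monotone, tw(G) ≥ tw(K_{4}) = 3. Combining the bounds, tw(G) = 3.

Treewidth 3.
One optimal decomposition is:
Bags: B1 = {0, 1, 7, 8}  B2 = {1, 6, 7, 8}  B3 = {1, 5, 6, 7}  B4 = {4, 5, 6, 7}  B5 = {2, 4, 5, 6}  B6 = {2, 3, 4, 5}
Tree: B1–B2, B2–B3, B3–B4, B4–B5, B5–B6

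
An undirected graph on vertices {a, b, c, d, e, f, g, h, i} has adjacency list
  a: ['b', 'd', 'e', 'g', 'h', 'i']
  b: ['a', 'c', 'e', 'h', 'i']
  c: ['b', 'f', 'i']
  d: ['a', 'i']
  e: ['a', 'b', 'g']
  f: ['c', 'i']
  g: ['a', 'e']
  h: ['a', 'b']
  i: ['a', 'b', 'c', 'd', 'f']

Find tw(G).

A width-2 tree decomposition is:
Bags: B1 = {a, d, i}  B2 = {a, b, i}  B3 = {b, c, i}  B4 = {a, b, e}  B5 = {c, f, i}  B6 = {a, e, g}  B7 = {a, b, h}
Tree: B1–B2, B2–B3, B2–B4, B3–B5, B4–B6, B2–B7
Every bag has size at most 3, so the width is 3 − 1 = 2 and tw(G) ≤ 2. Conversely, {a, d, i} is a clique of size 3, and the vertices of any clique must share a bag in every tree decomposition; so some bag has ≥ 3 vertices and tw(G) ≥ 2. Combining the bounds, tw(G) = 2.

2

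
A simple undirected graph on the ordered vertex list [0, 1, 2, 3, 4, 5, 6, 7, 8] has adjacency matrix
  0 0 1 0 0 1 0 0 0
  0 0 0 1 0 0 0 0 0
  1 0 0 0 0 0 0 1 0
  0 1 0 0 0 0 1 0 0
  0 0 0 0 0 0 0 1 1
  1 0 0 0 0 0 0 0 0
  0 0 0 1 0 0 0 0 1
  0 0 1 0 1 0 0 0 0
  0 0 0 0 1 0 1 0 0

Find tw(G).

A width-1 tree decomposition is:
Bags: B1 = {1, 3}  B2 = {3, 6}  B3 = {6, 8}  B4 = {4, 8}  B5 = {4, 7}  B6 = {2, 7}  B7 = {0, 2}  B8 = {0, 5}
Tree: B1–B2, B2–B3, B3–B4, B4–B5, B5–B6, B6–B7, B7–B8
Every bag has size at most 2, so the width is 2 − 1 = 1 and tw(G) ≤ 1. Since G has at least one edge (e.g. 1–3), it is not an edgeless graph, so tw(G) ≥ 1. The upper and lower bounds meet at 1, so that is the treewidth.

1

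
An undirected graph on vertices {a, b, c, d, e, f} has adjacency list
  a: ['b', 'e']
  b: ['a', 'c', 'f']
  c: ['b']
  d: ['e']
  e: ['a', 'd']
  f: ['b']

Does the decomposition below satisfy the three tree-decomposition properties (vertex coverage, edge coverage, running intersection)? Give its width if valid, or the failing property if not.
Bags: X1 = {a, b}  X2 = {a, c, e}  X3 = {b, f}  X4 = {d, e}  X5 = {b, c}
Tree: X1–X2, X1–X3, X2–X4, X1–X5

A tree decomposition must satisfy three properties: every vertex lies in some bag; for every edge, both endpoints lie together in some bag; and for every vertex, the bags containing it form a connected subtree. Here bags containing vertex c are not connected in the tree, so the decomposition is invalid.

No — bags containing vertex c are not connected in the tree.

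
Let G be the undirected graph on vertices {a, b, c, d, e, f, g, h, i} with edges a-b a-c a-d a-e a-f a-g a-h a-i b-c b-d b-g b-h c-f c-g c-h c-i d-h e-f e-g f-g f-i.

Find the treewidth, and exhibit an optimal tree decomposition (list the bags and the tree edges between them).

Treewidth 3.
Bags: B1 = {a, b, c, h}  B2 = {a, b, c, g}  B3 = {a, b, d, h}  B4 = {a, c, f, g}  B5 = {a, e, f, g}  B6 = {a, c, f, i}
Tree: B1–B2, B1–B3, B2–B4, B4–B5, B4–B6

Every bag has size at most 4, so the width is 4 − 1 = 3 and tw(G) ≤ 3. For the lower bound, the 4 vertices {a, b, d, h} are pairwise adjacent, and any tree decomposition puts a clique entirely inside one bag — forcing width ≥ 3. The upper and lower bounds meet at 3, so that is the treewidth.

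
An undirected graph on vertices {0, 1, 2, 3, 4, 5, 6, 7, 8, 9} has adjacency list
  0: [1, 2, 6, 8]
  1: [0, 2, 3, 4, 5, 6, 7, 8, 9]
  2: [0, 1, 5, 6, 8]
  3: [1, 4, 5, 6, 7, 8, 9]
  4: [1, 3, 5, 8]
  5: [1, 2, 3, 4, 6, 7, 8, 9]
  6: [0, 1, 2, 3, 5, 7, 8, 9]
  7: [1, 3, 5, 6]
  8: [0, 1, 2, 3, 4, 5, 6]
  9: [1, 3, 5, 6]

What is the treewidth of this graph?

4

A width-4 tree decomposition is:
Bags: B1 = {1, 3, 5, 6, 9}  B2 = {1, 3, 5, 6, 8}  B3 = {1, 3, 5, 6, 7}  B4 = {1, 3, 4, 5, 8}  B5 = {1, 2, 5, 6, 8}  B6 = {0, 1, 2, 6, 8}
Tree: B1–B2, B1–B3, B2–B4, B2–B5, B5–B6
Every bag has size at most 5, so the width is 5 − 1 = 4 and tw(G) ≤ 4. On the other hand G contains the 5-clique {0, 1, 2, 6, 8}. A clique must lie in a single bag of any decomposition, so no decomposition can have width below 4. Therefore the treewidth is 4.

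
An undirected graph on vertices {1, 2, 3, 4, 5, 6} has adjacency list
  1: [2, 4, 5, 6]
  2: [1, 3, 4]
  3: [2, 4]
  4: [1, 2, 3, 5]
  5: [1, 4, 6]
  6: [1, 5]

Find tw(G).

A width-2 tree decomposition is:
Bags: B1 = {1, 2, 4}  B2 = {1, 4, 5}  B3 = {1, 5, 6}  B4 = {2, 3, 4}
Tree: B1–B2, B2–B3, B1–B4
The largest bag has 3 vertices, giving width 2; this decomposition certifies tw(G) ≤ 2. For the lower bound, the 3 vertices {1, 2, 4} are pairwise adjacent, and any tree decomposition puts a clique entirely inside one bag — forcing width ≥ 2. Combining the bounds, tw(G) = 2.

2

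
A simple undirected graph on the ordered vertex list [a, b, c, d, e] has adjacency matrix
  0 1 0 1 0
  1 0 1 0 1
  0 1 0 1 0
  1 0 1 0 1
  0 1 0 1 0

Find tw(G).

2

A width-2 tree decomposition is:
Bags: B1 = {a, b, d}  B2 = {b, d, e}  B3 = {b, c, d}
Tree: B1–B2, B2–B3
Every bag has size at most 3, so the width is 3 − 1 = 2 and tw(G) ≤ 2. The edges a–d–e–b–a form a cycle, so G is not a tree and its treewidth is at least 2. The upper and lower bounds meet at 2, so that is the treewidth.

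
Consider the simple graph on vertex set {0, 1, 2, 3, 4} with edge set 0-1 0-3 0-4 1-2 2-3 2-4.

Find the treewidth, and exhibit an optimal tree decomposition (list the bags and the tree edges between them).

Each bag holds 3 vertices, so the decomposition has width 2, which upper-bounds the treewidth. For the lower bound, G contains the cycle 3–0–4–2–3, so G is not a forest; only forests have treewidth ≤ 1, hence tw(G) ≥ 2. Combining the bounds, tw(G) = 2.

Treewidth 2.
One such decomposition:
Bags: B1 = {0, 2, 3}  B2 = {0, 2, 4}  B3 = {0, 1, 2}
Tree: B1–B2, B2–B3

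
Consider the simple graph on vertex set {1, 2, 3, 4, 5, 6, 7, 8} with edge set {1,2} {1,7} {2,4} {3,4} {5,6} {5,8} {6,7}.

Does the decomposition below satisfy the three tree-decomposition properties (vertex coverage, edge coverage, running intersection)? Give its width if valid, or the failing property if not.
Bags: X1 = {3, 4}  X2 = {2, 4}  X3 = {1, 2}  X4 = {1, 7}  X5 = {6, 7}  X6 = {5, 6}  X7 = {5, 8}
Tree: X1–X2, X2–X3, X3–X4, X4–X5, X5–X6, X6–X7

Yes; width 1.

Vertex coverage: the bags together contain {1, 2, 3, 4, 5, 6, 7, 8}, the full vertex set. Edge coverage: each edge of G has both endpoints in at least one bag. Running intersection: for every vertex, the bags containing it form a connected subtree. All three properties hold, so this is a valid tree decomposition of width max|bag| − 1 = 1, and hence tw(G) ≤ 1.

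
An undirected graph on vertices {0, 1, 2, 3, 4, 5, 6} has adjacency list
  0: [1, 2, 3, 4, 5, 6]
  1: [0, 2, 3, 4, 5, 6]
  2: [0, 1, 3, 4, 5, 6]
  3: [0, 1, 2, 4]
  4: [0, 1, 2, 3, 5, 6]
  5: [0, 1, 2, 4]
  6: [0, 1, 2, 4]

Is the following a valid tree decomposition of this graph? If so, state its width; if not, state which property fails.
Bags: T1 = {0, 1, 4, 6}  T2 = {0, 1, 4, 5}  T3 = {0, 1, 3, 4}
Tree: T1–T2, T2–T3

No — vertex 2 appears in no bag.

A tree decomposition must satisfy three properties: every vertex lies in some bag; for every edge, both endpoints lie together in some bag; and for every vertex, the bags containing it form a connected subtree. Here vertex 2 appears in no bag, so the decomposition is invalid.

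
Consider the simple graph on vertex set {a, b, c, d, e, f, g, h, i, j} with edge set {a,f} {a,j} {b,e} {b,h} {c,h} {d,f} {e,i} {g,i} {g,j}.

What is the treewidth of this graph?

A width-1 tree decomposition is:
Bags: B1 = {d, f}  B2 = {a, f}  B3 = {a, j}  B4 = {g, j}  B5 = {g, i}  B6 = {e, i}  B7 = {b, e}  B8 = {b, h}  B9 = {c, h}
Tree: B1–B2, B2–B3, B3–B4, B4–B5, B5–B6, B6–B7, B7–B8, B8–B9
Every bag has size at most 2, so the width is 2 − 1 = 1 and tw(G) ≤ 1. Since G has at least one edge (e.g. d–f), it is not an edgeless graph, so tw(G) ≥ 1. Hence tw(G) = 1 exactly.

1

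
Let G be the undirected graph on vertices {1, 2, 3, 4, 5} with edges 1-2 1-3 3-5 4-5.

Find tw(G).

A width-1 tree decomposition is:
Bags: B1 = {1, 2}  B2 = {1, 3}  B3 = {3, 5}  B4 = {4, 5}
Tree: B1–B2, B2–B3, B3–B4
Each bag holds 2 vertices, so the decomposition has width 1, which upper-bounds the treewidth. Any graph with an edge has treewidth ≥ 1, and G has the edge 2–1. Hence tw(G) = 1 exactly.

1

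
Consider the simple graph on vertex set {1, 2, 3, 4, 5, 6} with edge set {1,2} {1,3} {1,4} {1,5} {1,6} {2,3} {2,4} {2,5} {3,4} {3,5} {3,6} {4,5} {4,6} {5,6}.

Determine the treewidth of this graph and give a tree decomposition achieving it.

Treewidth 4.
One optimal decomposition is:
Bags: B1 = {1, 3, 4, 5, 6}  B2 = {1, 2, 3, 4, 5}
Tree: B1–B2

The largest bag has 5 vertices, giving width 4; this decomposition certifies tw(G) ≤ 4. For the lower bound, the 5 vertices {1, 2, 3, 4, 5} are pairwise adjacent, and any tree decomposition puts a clique entirely inside one bag — forcing width ≥ 4. The upper and lower bounds meet at 4, so that is the treewidth.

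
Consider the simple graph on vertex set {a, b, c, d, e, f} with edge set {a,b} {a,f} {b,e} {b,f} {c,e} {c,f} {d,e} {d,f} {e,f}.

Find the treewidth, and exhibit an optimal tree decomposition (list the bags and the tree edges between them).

Treewidth 2.
One such decomposition:
Bags: B1 = {b, e, f}  B2 = {a, b, f}  B3 = {d, e, f}  B4 = {c, e, f}
Tree: B1–B2, B1–B3, B1–B4

Every bag has size at most 3, so the width is 3 − 1 = 2 and tw(G) ≤ 2. Conversely, {d, e, f} is a clique of size 3, and the vertices of any clique must share a bag in every tree decomposition; so some bag has ≥ 3 vertices and tw(G) ≥ 2. Combining the bounds, tw(G) = 2.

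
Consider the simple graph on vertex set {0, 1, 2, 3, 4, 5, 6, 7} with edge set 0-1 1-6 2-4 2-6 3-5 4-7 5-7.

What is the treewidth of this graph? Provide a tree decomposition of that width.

Each bag holds 2 vertices, so the decomposition has width 1, which upper-bounds the treewidth. G has an edge, so its treewidth is at least 1. Combining the bounds, tw(G) = 1.

Treewidth 1.
Bags: B1 = {3, 5}  B2 = {5, 7}  B3 = {4, 7}  B4 = {2, 4}  B5 = {2, 6}  B6 = {1, 6}  B7 = {0, 1}
Tree: B1–B2, B2–B3, B3–B4, B4–B5, B5–B6, B6–B7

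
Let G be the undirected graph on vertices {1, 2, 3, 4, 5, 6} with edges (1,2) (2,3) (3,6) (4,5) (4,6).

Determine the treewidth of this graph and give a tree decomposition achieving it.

Treewidth 1.
One optimal decomposition is:
Bags: B1 = {4, 5}  B2 = {4, 6}  B3 = {3, 6}  B4 = {2, 3}  B5 = {1, 2}
Tree: B1–B2, B2–B3, B3–B4, B4–B5

Every bag has size at most 2, so the width is 2 − 1 = 1 and tw(G) ≤ 1. G has an edge, so its treewidth is at least 1. Combining the bounds, tw(G) = 1.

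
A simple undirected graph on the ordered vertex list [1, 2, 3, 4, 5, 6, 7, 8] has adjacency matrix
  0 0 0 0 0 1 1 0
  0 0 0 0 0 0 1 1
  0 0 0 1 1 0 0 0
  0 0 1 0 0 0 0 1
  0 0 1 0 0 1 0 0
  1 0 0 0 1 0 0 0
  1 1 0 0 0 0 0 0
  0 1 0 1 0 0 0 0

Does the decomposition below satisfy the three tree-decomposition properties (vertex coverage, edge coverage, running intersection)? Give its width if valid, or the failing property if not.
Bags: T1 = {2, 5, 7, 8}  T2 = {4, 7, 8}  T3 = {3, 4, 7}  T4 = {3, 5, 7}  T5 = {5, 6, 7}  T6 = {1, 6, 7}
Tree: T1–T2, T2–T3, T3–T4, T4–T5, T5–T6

A tree decomposition must satisfy three properties: every vertex lies in some bag; for every edge, both endpoints lie together in some bag; and for every vertex, the bags containing it form a connected subtree. Here bags containing vertex 5 are not connected in the tree, so the decomposition is invalid.

No — bags containing vertex 5 are not connected in the tree.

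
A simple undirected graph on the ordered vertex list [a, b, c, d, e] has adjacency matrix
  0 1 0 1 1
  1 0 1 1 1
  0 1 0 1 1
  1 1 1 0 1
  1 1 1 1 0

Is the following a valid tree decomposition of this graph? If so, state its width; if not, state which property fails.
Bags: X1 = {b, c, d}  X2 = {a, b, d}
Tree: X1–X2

A tree decomposition must satisfy three properties: every vertex lies in some bag; for every edge, both endpoints lie together in some bag; and for every vertex, the bags containing it form a connected subtree. Here vertex e appears in no bag, so the decomposition is invalid.

No — vertex e appears in no bag.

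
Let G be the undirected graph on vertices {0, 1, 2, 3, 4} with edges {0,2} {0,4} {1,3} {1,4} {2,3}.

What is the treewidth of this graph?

2

A width-2 tree decomposition is:
Bags: B1 = {0, 2, 3}  B2 = {0, 3, 4}  B3 = {1, 3, 4}
Tree: B1–B2, B2–B3
The largest bag has 3 vertices, giving width 2; this decomposition certifies tw(G) ≤ 2. The edges 3–2–0–4–1–3 form a cycle, so G is not a tree and its treewidth is at least 2. Combining the bounds, tw(G) = 2.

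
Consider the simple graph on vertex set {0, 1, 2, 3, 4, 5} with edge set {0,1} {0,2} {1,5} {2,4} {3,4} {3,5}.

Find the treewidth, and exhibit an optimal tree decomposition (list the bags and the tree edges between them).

Treewidth 2.
Bags: B1 = {1, 3, 5}  B2 = {0, 1, 3}  B3 = {0, 2, 3}  B4 = {2, 3, 4}
Tree: B1–B2, B2–B3, B3–B4

Every bag has size at most 3, so the width is 3 − 1 = 2 and tw(G) ≤ 2. For the lower bound, G contains the cycle 3–5–1–0–2–4–3, so G is not a forest; only forests have treewidth ≤ 1, hence tw(G) ≥ 2. Hence tw(G) = 2 exactly.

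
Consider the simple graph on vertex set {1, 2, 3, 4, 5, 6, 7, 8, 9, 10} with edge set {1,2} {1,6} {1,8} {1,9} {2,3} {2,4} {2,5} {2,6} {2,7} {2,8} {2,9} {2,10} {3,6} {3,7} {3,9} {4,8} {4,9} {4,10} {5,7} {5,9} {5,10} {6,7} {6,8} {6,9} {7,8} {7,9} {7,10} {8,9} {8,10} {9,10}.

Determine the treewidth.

4

A width-4 tree decomposition is:
Bags: B1 = {2, 6, 7, 8, 9}  B2 = {1, 2, 6, 8, 9}  B3 = {2, 7, 8, 9, 10}  B4 = {2, 3, 6, 7, 9}  B5 = {2, 4, 8, 9, 10}  B6 = {2, 5, 7, 9, 10}
Tree: B1–B2, B1–B3, B1–B4, B3–B5, B3–B6
The largest bag has 5 vertices, giving width 4; this decomposition certifies tw(G) ≤ 4. Conversely, {1, 2, 6, 8, 9} is a clique of size 5, and the vertices of any clique must share a bag in every tree decomposition; so some bag has ≥ 5 vertices and tw(G) ≥ 4. Therefore the treewidth is 4.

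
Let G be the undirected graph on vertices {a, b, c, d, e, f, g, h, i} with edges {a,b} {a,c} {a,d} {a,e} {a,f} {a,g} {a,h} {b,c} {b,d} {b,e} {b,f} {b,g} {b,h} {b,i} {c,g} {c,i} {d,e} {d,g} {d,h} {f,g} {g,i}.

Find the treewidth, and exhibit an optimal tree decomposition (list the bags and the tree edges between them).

Treewidth 3.
One optimal decomposition is:
Bags: B1 = {a, b, d, h}  B2 = {a, b, d, g}  B3 = {a, b, d, e}  B4 = {a, b, c, g}  B5 = {b, c, g, i}  B6 = {a, b, f, g}
Tree: B1–B2, B2–B3, B2–B4, B4–B5, B2–B6

Each bag holds 4 vertices, so the decomposition has width 3, which upper-bounds the treewidth. For the lower bound, the 4 vertices {a, b, d, g} are pairwise adjacent, and any tree decomposition puts a clique entirely inside one bag — forcing width ≥ 3. Combining the bounds, tw(G) = 3.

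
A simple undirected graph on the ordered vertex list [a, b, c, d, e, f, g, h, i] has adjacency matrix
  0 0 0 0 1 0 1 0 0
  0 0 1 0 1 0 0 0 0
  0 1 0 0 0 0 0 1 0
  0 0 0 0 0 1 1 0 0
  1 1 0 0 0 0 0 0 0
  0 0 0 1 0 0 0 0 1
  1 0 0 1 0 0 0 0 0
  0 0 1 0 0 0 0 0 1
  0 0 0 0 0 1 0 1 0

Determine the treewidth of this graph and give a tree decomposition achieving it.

The largest bag has 3 vertices, giving width 2; this decomposition certifies tw(G) ≤ 2. For the lower bound, G contains the cycle c–b–e–a–g–d–f–i–h–c, so G is not a forest; only forests have treewidth ≤ 1, hence tw(G) ≥ 2. Therefore the treewidth is 2.

Treewidth 2.
One optimal decomposition is:
Bags: B1 = {b, c, e}  B2 = {a, c, e}  B3 = {a, c, g}  B4 = {c, d, g}  B5 = {c, d, f}  B6 = {c, f, i}  B7 = {c, h, i}
Tree: B1–B2, B2–B3, B3–B4, B4–B5, B5–B6, B6–B7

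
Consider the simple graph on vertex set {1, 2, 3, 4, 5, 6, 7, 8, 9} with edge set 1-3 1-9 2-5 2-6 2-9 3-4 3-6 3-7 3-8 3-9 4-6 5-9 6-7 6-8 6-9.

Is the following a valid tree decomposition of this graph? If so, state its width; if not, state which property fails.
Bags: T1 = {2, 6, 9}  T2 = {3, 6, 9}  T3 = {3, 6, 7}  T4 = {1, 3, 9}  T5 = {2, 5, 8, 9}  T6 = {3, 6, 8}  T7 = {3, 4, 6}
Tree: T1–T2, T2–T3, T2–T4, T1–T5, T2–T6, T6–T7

No — bags containing vertex 8 are not connected in the tree.

A tree decomposition must satisfy three properties: every vertex lies in some bag; for every edge, both endpoints lie together in some bag; and for every vertex, the bags containing it form a connected subtree. Here bags containing vertex 8 are not connected in the tree, so the decomposition is invalid.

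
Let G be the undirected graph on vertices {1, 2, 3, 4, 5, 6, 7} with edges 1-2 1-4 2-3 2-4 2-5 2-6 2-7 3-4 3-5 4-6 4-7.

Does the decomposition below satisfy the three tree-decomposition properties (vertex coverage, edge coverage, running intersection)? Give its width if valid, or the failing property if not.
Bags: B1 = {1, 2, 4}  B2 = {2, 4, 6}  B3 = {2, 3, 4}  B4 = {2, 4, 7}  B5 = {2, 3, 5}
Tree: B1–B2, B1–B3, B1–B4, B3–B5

Yes; width 2.

Every vertex of G appears in some bag (union = {1, 2, 3, 4, 5, 6, 7}); every edge is covered by a bag; and for each vertex v the set of bags containing v is connected in the bag tree. The decomposition is therefore valid. The largest bag has 3 vertices, so the width is 2.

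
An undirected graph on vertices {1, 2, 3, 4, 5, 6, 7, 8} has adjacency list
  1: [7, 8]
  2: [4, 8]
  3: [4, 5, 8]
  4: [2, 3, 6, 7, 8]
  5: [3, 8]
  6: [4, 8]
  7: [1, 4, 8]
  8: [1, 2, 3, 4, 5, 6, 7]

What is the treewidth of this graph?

A width-2 tree decomposition is:
Bags: B1 = {4, 7, 8}  B2 = {3, 4, 8}  B3 = {3, 5, 8}  B4 = {1, 7, 8}  B5 = {2, 4, 8}  B6 = {4, 6, 8}
Tree: B1–B2, B2–B3, B1–B4, B2–B5, B2–B6
The largest bag has 3 vertices, giving width 2; this decomposition certifies tw(G) ≤ 2. Conversely, {1, 7, 8} is a clique of size 3, and the vertices of any clique must share a bag in every tree decomposition; so some bag has ≥ 3 vertices and tw(G) ≥ 2. The upper and lower bounds meet at 2, so that is the treewidth.

2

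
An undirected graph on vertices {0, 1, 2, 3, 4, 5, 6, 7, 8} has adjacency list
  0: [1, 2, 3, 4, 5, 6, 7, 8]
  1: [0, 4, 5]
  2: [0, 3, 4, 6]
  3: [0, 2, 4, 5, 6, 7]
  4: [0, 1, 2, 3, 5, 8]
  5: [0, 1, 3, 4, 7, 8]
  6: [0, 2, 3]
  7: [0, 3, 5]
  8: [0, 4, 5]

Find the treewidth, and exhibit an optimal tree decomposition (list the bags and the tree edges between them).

Treewidth 3.
One such decomposition:
Bags: B1 = {0, 2, 3, 4}  B2 = {0, 3, 4, 5}  B3 = {0, 3, 5, 7}  B4 = {0, 1, 4, 5}  B5 = {0, 2, 3, 6}  B6 = {0, 4, 5, 8}
Tree: B1–B2, B2–B3, B2–B4, B1–B5, B2–B6

The largest bag has 4 vertices, giving width 3; this decomposition certifies tw(G) ≤ 3. Conversely, {0, 4, 5, 8} is a clique of size 4, and the vertices of any clique must share a bag in every tree decomposition; so some bag has ≥ 4 vertices and tw(G) ≥ 3. Hence tw(G) = 3 exactly.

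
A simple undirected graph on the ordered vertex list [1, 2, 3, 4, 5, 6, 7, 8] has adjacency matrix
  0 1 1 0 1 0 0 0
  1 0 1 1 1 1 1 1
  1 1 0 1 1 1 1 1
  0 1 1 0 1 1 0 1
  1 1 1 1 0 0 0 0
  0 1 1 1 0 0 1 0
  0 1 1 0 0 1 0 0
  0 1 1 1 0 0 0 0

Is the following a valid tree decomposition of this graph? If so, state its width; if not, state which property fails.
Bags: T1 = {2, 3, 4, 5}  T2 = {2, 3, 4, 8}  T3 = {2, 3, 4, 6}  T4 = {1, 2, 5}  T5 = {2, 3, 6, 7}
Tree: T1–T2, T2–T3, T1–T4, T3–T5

No — edge (3,1) lies in no bag.

A tree decomposition must satisfy three properties: every vertex lies in some bag; for every edge, both endpoints lie together in some bag; and for every vertex, the bags containing it form a connected subtree. Here edge (3,1) lies in no bag, so the decomposition is invalid.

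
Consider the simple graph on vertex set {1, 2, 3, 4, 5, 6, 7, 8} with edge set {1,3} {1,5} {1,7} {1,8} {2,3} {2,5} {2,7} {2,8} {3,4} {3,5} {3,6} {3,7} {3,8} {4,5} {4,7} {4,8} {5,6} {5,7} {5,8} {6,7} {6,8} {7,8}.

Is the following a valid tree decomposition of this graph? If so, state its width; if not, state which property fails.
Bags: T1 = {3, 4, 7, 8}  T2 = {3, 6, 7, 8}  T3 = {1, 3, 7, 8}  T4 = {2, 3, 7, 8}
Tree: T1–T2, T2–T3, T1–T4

No — vertex 5 appears in no bag.

A tree decomposition must satisfy three properties: every vertex lies in some bag; for every edge, both endpoints lie together in some bag; and for every vertex, the bags containing it form a connected subtree. Here vertex 5 appears in no bag, so the decomposition is invalid.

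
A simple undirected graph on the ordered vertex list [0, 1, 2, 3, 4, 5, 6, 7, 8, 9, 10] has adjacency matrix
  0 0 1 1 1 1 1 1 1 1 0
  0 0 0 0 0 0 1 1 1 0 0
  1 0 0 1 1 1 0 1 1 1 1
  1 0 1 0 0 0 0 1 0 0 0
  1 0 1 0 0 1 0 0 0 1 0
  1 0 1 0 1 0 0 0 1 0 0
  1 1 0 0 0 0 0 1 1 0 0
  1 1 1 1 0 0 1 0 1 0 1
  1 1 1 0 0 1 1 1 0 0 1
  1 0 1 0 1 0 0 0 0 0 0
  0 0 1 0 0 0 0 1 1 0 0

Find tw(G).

3

A width-3 tree decomposition is:
Bags: B1 = {0, 2, 5, 8}  B2 = {0, 2, 7, 8}  B3 = {0, 2, 4, 5}  B4 = {2, 7, 8, 10}  B5 = {0, 2, 3, 7}  B6 = {0, 6, 7, 8}  B7 = {1, 6, 7, 8}  B8 = {0, 2, 4, 9}
Tree: B1–B2, B1–B3, B2–B4, B2–B5, B2–B6, B6–B7, B3–B8
Every bag has size at most 4, so the width is 4 − 1 = 3 and tw(G) ≤ 3. Conversely, {0, 2, 5, 8} is a clique of size 4, and the vertices of any clique must share a bag in every tree decomposition; so some bag has ≥ 4 vertices and tw(G) ≥ 3. Hence tw(G) = 3 exactly.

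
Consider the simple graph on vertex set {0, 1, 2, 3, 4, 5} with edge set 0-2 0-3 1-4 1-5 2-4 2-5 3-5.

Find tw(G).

2

A width-2 tree decomposition is:
Bags: B1 = {1, 4, 5}  B2 = {2, 4, 5}  B3 = {2, 3, 5}  B4 = {0, 2, 3}
Tree: B1–B2, B2–B3, B3–B4
Each bag holds 3 vertices, so the decomposition has width 2, which upper-bounds the treewidth. For the lower bound, G contains the cycle 1–4–2–5–1, so G is not a forest; only forests have treewidth ≤ 1, hence tw(G) ≥ 2. The upper and lower bounds meet at 2, so that is the treewidth.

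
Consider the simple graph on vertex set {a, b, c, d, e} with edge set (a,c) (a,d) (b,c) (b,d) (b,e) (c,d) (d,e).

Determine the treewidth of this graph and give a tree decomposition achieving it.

Every bag has size at most 3, so the width is 3 − 1 = 2 and tw(G) ≤ 2. For the lower bound, the 3 vertices {b, d, e} are pairwise adjacent, and any tree decomposition puts a clique entirely inside one bag — forcing width ≥ 2. Hence tw(G) = 2 exactly.

Treewidth 2.
One such decomposition:
Bags: B1 = {a, c, d}  B2 = {b, c, d}  B3 = {b, d, e}
Tree: B1–B2, B2–B3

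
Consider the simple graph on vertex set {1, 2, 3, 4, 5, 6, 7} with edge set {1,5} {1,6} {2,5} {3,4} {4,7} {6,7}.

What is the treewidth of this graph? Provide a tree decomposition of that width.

Treewidth 1.
One such decomposition:
Bags: B1 = {2, 5}  B2 = {1, 5}  B3 = {1, 6}  B4 = {6, 7}  B5 = {4, 7}  B6 = {3, 4}
Tree: B1–B2, B2–B3, B3–B4, B4–B5, B5–B6

Each bag holds 2 vertices, so the decomposition has width 1, which upper-bounds the treewidth. Since G has at least one edge (e.g. 2–5), it is not an edgeless graph, so tw(G) ≥ 1. The upper and lower bounds meet at 1, so that is the treewidth.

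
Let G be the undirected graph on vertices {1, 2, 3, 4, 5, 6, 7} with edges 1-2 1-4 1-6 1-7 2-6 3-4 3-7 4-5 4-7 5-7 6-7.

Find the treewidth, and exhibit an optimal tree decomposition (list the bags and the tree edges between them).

Treewidth 2.
Bags: B1 = {1, 6, 7}  B2 = {1, 4, 7}  B3 = {4, 5, 7}  B4 = {3, 4, 7}  B5 = {1, 2, 6}
Tree: B1–B2, B2–B3, B3–B4, B1–B5

The largest bag has 3 vertices, giving width 2; this decomposition certifies tw(G) ≤ 2. On the other hand G contains the 3-clique {1, 2, 6}. A clique must lie in a single bag of any decomposition, so no decomposition can have width below 2. Hence tw(G) = 2 exactly.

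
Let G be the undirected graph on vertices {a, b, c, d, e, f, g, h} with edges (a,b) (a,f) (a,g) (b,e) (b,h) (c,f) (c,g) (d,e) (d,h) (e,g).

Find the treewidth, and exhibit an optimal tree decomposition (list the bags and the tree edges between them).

Treewidth 2.
One such decomposition:
Bags: B1 = {a, c, f}  B2 = {a, c, g}  B3 = {a, b, g}  B4 = {b, e, g}  B5 = {b, e, h}  B6 = {d, e, h}
Tree: B1–B2, B2–B3, B3–B4, B4–B5, B5–B6

Every bag has size at most 3, so the width is 3 − 1 = 2 and tw(G) ≤ 2. Since f–c–g–a–f is a cycle in G, G is not acyclic. Forests are exactly the graphs of treewidth ≤ 1, so tw(G) ≥ 2. Combining the bounds, tw(G) = 2.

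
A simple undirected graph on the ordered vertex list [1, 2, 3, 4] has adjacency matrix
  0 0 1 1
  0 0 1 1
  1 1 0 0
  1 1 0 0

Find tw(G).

A width-2 tree decomposition is:
Bags: B1 = {1, 3, 4}  B2 = {2, 3, 4}
Tree: B1–B2
Each bag holds 3 vertices, so the decomposition has width 2, which upper-bounds the treewidth. Since 4–1–3–2–4 is a cycle in G, G is not acyclic. Forests are exactly the graphs of treewidth ≤ 1, so tw(G) ≥ 2. Therefore the treewidth is 2.

2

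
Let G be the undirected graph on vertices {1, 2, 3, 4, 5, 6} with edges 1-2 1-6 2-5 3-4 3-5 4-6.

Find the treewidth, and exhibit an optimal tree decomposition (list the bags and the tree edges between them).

Treewidth 2.
One optimal decomposition is:
Bags: B1 = {3, 4, 6}  B2 = {3, 5, 6}  B3 = {2, 5, 6}  B4 = {1, 2, 6}
Tree: B1–B2, B2–B3, B3–B4

The largest bag has 3 vertices, giving width 2; this decomposition certifies tw(G) ≤ 2. Since 6–4–3–5–2–1–6 is a cycle in G, G is not acyclic. Forests are exactly the graphs of treewidth ≤ 1, so tw(G) ≥ 2. Therefore the treewidth is 2.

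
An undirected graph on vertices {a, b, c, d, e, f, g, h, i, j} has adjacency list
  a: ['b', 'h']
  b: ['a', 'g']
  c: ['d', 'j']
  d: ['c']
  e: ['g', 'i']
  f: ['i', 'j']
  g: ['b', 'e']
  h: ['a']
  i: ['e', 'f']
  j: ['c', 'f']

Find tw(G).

A width-1 tree decomposition is:
Bags: B1 = {a, h}  B2 = {a, b}  B3 = {b, g}  B4 = {e, g}  B5 = {e, i}  B6 = {f, i}  B7 = {f, j}  B8 = {c, j}  B9 = {c, d}
Tree: B1–B2, B2–B3, B3–B4, B4–B5, B5–B6, B6–B7, B7–B8, B8–B9
Every bag has size at most 2, so the width is 2 − 1 = 1 and tw(G) ≤ 1. Any graph with an edge has treewidth ≥ 1, and G has the edge h–a. Therefore the treewidth is 1.

1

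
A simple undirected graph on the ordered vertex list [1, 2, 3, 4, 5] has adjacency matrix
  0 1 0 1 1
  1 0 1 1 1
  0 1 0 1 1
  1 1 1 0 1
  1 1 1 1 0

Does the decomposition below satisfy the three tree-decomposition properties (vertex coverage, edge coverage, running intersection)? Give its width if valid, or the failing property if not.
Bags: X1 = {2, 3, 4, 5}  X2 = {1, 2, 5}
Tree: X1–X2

No — edge (4,1) lies in no bag.

A tree decomposition must satisfy three properties: every vertex lies in some bag; for every edge, both endpoints lie together in some bag; and for every vertex, the bags containing it form a connected subtree. Here edge (4,1) lies in no bag, so the decomposition is invalid.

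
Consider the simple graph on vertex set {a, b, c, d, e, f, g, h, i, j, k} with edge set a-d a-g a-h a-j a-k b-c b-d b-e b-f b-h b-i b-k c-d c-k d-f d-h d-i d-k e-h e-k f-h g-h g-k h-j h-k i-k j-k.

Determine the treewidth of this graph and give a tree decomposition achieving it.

Treewidth 3.
One optimal decomposition is:
Bags: B1 = {b, d, h, k}  B2 = {b, e, h, k}  B3 = {b, d, f, h}  B4 = {b, c, d, k}  B5 = {a, d, h, k}  B6 = {a, h, j, k}  B7 = {b, d, i, k}  B8 = {a, g, h, k}
Tree: B1–B2, B1–B3, B1–B4, B1–B5, B5–B6, B1–B7, B6–B8

Each bag holds 4 vertices, so the decomposition has width 3, which upper-bounds the treewidth. Conversely, {b, d, f, h} is a clique of size 4, and the vertices of any clique must share a bag in every tree decomposition; so some bag has ≥ 4 vertices and tw(G) ≥ 3. The upper and lower bounds meet at 3, so that is the treewidth.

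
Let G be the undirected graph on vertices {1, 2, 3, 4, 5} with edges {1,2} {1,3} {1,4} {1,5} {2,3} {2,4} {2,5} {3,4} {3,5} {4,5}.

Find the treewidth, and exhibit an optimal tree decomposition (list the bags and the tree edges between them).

Treewidth 4.
Bags: B1 = {1, 2, 3, 4, 5}
Tree: (single bag)

A single bag containing all 5 vertices is trivially a valid decomposition of width 4. Conversely, {1, 2, 3, 4, 5} is a clique of size 5, and the vertices of any clique must share a bag in every tree decomposition; so some bag has ≥ 5 vertices and tw(G) ≥ 4. Therefore the treewidth is 4.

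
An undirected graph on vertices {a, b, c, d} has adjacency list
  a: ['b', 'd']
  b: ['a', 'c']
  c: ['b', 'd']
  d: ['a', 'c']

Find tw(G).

2

A width-2 tree decomposition is:
Bags: B1 = {a, c, d}  B2 = {a, b, c}
Tree: B1–B2
Each bag holds 3 vertices, so the decomposition has width 2, which upper-bounds the treewidth. The edges a–d–c–b–a form a cycle, so G is not a tree and its treewidth is at least 2. Hence tw(G) = 2 exactly.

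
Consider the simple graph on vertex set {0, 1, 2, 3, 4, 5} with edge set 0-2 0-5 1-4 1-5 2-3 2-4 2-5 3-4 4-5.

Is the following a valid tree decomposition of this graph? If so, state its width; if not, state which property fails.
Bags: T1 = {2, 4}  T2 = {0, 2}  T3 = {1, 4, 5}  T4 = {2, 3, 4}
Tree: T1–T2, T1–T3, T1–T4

No — edge (5,2) lies in no bag.

A tree decomposition must satisfy three properties: every vertex lies in some bag; for every edge, both endpoints lie together in some bag; and for every vertex, the bags containing it form a connected subtree. Here edge (5,2) lies in no bag, so the decomposition is invalid.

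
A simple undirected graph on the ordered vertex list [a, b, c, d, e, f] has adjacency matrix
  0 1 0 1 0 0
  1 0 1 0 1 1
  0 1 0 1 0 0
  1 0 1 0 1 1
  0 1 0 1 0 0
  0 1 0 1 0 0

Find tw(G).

A width-2 tree decomposition is:
Bags: B1 = {b, d, e}  B2 = {b, c, d}  B3 = {b, d, f}  B4 = {a, b, d}
Tree: B1–B2, B2–B3, B3–B4
Every bag has size at most 3, so the width is 3 − 1 = 2 and tw(G) ≤ 2. For the lower bound, G contains the cycle d–e–b–c–d, so G is not a forest; only forests have treewidth ≤ 1, hence tw(G) ≥ 2. Combining the bounds, tw(G) = 2.

2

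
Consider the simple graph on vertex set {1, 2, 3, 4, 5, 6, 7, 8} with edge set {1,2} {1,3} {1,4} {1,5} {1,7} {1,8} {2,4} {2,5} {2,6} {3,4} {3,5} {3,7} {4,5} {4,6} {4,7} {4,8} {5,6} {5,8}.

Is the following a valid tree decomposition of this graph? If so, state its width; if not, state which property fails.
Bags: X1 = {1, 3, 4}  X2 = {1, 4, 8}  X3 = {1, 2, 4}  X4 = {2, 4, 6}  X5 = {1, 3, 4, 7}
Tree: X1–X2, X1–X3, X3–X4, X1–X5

No — vertex 5 appears in no bag.

A tree decomposition must satisfy three properties: every vertex lies in some bag; for every edge, both endpoints lie together in some bag; and for every vertex, the bags containing it form a connected subtree. Here vertex 5 appears in no bag, so the decomposition is invalid.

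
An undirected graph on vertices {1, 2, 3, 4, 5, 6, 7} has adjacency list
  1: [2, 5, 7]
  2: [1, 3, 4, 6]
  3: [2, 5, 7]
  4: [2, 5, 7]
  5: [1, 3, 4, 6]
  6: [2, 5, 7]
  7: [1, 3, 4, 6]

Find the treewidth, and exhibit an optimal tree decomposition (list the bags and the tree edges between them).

The largest bag has 4 vertices, giving width 3; this decomposition certifies tw(G) ≤ 3. For the lower bound: the 4 vertex sets {3,7}, {5,6}, {2}, {1} are disjoint, each induces a connected subgraph, and every pair is joined by at least one edge of G. Contracting each set to a single vertex therefore yields K_{4} as a minor, and since treewidth is minor-monotone, tw(G) ≥ tw(K_{4}) = 3. Combining the bounds, tw(G) = 3.

Treewidth 3.
Bags: B1 = {2, 3, 5, 7}  B2 = {2, 5, 6, 7}  B3 = {1, 2, 5, 7}  B4 = {2, 4, 5, 7}
Tree: B1–B2, B2–B3, B3–B4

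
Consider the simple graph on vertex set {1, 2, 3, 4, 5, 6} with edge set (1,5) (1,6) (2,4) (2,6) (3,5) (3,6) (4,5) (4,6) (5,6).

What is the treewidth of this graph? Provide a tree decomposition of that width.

Treewidth 2.
Bags: B1 = {4, 5, 6}  B2 = {1, 5, 6}  B3 = {3, 5, 6}  B4 = {2, 4, 6}
Tree: B1–B2, B2–B3, B1–B4

Every bag has size at most 3, so the width is 3 − 1 = 2 and tw(G) ≤ 2. For the lower bound, the 3 vertices {2, 4, 6} are pairwise adjacent, and any tree decomposition puts a clique entirely inside one bag — forcing width ≥ 2. Combining the bounds, tw(G) = 2.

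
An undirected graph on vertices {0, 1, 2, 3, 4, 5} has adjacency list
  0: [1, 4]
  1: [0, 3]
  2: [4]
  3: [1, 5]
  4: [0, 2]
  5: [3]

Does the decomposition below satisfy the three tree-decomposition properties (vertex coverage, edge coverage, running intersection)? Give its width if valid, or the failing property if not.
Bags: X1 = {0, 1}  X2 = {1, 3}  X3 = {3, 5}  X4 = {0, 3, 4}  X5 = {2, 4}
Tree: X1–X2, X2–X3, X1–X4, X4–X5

A tree decomposition must satisfy three properties: every vertex lies in some bag; for every edge, both endpoints lie together in some bag; and for every vertex, the bags containing it form a connected subtree. Here bags containing vertex 3 are not connected in the tree, so the decomposition is invalid.

No — bags containing vertex 3 are not connected in the tree.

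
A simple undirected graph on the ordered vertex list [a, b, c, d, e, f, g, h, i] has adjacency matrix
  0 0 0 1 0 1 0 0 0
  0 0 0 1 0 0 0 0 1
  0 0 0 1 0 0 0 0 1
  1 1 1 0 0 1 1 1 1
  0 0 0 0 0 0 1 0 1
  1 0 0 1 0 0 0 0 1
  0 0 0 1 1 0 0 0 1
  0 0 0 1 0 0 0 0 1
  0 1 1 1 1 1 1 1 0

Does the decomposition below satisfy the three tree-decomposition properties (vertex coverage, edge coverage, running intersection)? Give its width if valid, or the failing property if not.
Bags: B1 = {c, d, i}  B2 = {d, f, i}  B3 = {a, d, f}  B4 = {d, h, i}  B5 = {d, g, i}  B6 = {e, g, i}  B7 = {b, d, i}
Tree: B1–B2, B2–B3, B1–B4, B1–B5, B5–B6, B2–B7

Checking the three conditions: (i) the bags cover all of {a, b, c, d, e, f, g, h, i}; (ii) for each edge, some bag contains both endpoints; (iii) the bags containing any fixed vertex form a subtree. All hold, so the decomposition is valid with width 3 − 1 = 2.

Yes; width 2.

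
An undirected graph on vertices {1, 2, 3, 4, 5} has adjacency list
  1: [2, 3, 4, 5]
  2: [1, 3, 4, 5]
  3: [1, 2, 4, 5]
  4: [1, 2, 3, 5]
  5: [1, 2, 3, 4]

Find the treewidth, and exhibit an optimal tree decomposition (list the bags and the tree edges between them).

Treewidth 4.
One such decomposition:
Bags: B1 = {1, 2, 3, 4, 5}
Tree: (single bag)

A single bag containing all 5 vertices is trivially a valid decomposition of width 4. On the other hand G contains the 5-clique {1, 2, 3, 4, 5}. A clique must lie in a single bag of any decomposition, so no decomposition can have width below 4. Combining the bounds, tw(G) = 4.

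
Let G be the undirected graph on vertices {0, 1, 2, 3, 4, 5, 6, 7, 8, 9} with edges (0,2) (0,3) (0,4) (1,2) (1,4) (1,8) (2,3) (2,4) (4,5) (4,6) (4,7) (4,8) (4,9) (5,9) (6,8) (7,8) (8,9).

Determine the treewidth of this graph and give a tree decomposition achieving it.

Treewidth 2.
One such decomposition:
Bags: B1 = {1, 4, 8}  B2 = {4, 6, 8}  B3 = {1, 2, 4}  B4 = {0, 2, 4}  B5 = {4, 7, 8}  B6 = {0, 2, 3}  B7 = {4, 8, 9}  B8 = {4, 5, 9}
Tree: B1–B2, B1–B3, B3–B4, B2–B5, B4–B6, B5–B7, B7–B8

Every bag has size at most 3, so the width is 3 − 1 = 2 and tw(G) ≤ 2. On the other hand G contains the 3-clique {0, 2, 3}. A clique must lie in a single bag of any decomposition, so no decomposition can have width below 2. The upper and lower bounds meet at 2, so that is the treewidth.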